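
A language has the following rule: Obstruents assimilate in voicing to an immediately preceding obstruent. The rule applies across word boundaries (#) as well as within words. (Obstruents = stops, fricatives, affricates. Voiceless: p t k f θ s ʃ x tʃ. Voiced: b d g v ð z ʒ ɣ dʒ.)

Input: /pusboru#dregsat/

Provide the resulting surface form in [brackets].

[pusporu#dregzat]

/b/ after /s/ (voiceless) → [p]
/s/ after /g/ (voiced) → [z]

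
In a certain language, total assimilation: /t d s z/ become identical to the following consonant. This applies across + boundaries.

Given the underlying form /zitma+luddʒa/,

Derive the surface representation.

/t/ before /m/ → [m] (total assimilation)
/d/ before /dʒ/ → [dʒ] (total assimilation)

[zimma+ludʒdʒa]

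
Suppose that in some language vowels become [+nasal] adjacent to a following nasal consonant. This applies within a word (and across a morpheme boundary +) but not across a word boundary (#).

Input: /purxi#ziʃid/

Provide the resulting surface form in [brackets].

no segment meets the rule's conditions; no change.

[purxi#ziʃid]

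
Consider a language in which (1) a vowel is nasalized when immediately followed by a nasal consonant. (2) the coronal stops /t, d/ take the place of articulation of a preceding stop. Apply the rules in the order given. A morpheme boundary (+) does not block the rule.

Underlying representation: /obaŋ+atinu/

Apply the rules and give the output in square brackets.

[obãŋ+atĩnu]

Rule 1: /a/ before nasal /ŋ/ → [ã]
Rule 1: /i/ before nasal /n/ → [ĩ]
After rule 1: obãŋ+atĩnu
Rule 2: no segment meets the rule's conditions; no change.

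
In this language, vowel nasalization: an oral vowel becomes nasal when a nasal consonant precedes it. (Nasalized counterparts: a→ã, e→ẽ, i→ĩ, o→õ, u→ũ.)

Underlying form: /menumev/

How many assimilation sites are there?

/e/ after nasal /m/ → [ẽ]
/u/ after nasal /n/ → [ũ]
/e/ after nasal /m/ → [ẽ]
3 segments change.

3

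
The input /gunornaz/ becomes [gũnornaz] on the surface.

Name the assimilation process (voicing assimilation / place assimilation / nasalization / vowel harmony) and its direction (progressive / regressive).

nasalization, regressive

/u/→[ũ].
Each target copies a feature from the following segment, so the direction is regressive.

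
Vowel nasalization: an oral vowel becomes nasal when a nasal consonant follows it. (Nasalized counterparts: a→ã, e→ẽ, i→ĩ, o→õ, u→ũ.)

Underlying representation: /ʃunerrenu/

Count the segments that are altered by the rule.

/u/ before nasal /n/ → [ũ]
/e/ before nasal /n/ → [ẽ]
2 segments change.

2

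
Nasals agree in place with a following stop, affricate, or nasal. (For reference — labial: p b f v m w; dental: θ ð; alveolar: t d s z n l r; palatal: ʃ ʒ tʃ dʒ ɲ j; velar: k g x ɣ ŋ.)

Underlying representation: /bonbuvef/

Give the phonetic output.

/n/ before /b/ (labial) → [m]

[bombuvef]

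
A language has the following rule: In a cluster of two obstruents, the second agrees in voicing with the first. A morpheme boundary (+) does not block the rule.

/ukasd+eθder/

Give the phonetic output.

/d/ after /s/ (voiceless) → [t]
/d/ after /θ/ (voiceless) → [t]

[ukast+eθter]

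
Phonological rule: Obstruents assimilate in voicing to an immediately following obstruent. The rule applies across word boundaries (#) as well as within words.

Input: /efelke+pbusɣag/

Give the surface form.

[efelke+bbuzɣag]

/p/ before /b/ (voiced) → [b]
/s/ before /ɣ/ (voiced) → [z]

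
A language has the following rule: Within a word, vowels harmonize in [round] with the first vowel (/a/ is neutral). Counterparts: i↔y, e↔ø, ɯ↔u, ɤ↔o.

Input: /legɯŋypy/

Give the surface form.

[legɯŋipi]

/y/ harmonizes with /e/ ([-round]) → [i]
/y/ harmonizes with /e/ ([-round]) → [i]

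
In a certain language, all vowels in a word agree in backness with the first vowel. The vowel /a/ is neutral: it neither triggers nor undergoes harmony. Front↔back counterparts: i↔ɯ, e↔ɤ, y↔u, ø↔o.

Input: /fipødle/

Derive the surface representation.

[fipødle]

no segment meets the rule's conditions; no change.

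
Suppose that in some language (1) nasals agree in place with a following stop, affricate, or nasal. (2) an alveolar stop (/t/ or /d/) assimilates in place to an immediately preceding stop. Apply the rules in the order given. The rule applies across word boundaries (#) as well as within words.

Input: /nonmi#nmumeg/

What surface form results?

Rule 1: /n/ before /m/ (labial) → [m]
Rule 1: /n/ before /m/ (labial) → [m]
After rule 1: nommi#mmumeg
Rule 2: no segment meets the rule's conditions; no change.

[nommi#mmumeg]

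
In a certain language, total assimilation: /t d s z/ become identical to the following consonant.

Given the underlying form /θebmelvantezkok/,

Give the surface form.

[θebmelvantekkok]

/z/ before /k/ → [k] (total assimilation)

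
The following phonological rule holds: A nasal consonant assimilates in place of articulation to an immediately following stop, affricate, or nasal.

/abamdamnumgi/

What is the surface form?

[abandannuŋgi]

/m/ before /d/ (alveolar) → [n]
/m/ before /n/ (alveolar) → [n]
/m/ before /g/ (velar) → [ŋ]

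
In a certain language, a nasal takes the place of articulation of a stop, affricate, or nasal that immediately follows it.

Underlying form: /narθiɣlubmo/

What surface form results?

no segment meets the rule's conditions; no change.

[narθiɣlubmo]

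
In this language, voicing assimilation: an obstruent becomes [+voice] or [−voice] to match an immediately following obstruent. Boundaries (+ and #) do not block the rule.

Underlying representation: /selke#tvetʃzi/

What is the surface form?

[selke#dvedʒzi]

/t/ before /v/ (voiced) → [d]
/tʃ/ before /z/ (voiced) → [dʒ]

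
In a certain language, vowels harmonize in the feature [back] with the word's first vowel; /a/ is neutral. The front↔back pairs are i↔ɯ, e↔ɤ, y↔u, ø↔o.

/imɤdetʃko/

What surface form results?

[imedetʃkø]

/ɤ/ harmonizes with /i/ ([-back]) → [e]
/o/ harmonizes with /i/ ([-back]) → [ø]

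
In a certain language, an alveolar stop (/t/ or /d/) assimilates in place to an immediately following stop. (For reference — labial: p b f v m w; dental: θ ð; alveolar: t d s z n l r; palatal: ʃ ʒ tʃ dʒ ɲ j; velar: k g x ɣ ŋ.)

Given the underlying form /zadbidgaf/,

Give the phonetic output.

/d/ before /b/ (labial) → [b]
/d/ before /g/ (velar) → [g]

[zabbiggaf]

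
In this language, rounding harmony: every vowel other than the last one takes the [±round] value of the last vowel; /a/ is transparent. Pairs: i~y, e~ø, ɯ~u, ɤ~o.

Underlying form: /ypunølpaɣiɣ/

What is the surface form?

/y/ harmonizes with /i/ ([-round]) → [i]
/u/ harmonizes with /i/ ([-round]) → [ɯ]
/ø/ harmonizes with /i/ ([-round]) → [e]

[ipɯnelpaɣiɣ]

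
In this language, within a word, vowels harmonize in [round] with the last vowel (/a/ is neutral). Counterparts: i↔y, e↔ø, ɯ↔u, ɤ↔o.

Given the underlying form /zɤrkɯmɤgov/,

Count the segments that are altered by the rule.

3

/ɤ/ harmonizes with /o/ ([+round]) → [o]
/ɯ/ harmonizes with /o/ ([+round]) → [u]
/ɤ/ harmonizes with /o/ ([+round]) → [o]
3 segments change.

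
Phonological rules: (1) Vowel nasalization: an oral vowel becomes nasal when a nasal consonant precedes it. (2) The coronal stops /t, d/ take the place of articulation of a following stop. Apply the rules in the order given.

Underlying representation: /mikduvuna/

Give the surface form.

Rule 1: /i/ after nasal /m/ → [ĩ]
Rule 1: /a/ after nasal /n/ → [ã]
After rule 1: mĩkduvunã
Rule 2: no segment meets the rule's conditions; no change.

[mĩkduvunã]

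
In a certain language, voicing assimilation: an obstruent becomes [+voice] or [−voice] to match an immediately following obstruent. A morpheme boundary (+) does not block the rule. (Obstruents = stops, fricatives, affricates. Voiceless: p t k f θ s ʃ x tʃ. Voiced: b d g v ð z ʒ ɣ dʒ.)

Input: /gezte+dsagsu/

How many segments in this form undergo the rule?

/z/ before /t/ (voiceless) → [s]
/d/ before /s/ (voiceless) → [t]
/g/ before /s/ (voiceless) → [k]
3 segments change.

3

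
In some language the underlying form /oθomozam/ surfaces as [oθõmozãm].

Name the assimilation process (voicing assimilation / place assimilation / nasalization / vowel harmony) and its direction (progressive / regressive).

nasalization, regressive

/o/→[õ] /a/→[ã].
Each target copies a feature from the following segment, so the direction is regressive.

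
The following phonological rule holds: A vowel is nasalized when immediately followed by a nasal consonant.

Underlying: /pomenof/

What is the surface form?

/o/ before nasal /m/ → [õ]
/e/ before nasal /n/ → [ẽ]

[põmẽnof]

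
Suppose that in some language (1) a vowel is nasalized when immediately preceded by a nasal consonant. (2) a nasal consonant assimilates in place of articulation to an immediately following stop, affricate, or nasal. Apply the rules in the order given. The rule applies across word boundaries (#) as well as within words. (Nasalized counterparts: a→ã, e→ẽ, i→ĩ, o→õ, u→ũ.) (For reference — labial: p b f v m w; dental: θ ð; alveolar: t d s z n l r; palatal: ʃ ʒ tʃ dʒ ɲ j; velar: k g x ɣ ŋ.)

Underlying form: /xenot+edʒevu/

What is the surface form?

[xenõt+edʒevu]

Rule 1: /o/ after nasal /n/ → [õ]
After rule 1: xenõt+edʒevu
Rule 2: no segment meets the rule's conditions; no change.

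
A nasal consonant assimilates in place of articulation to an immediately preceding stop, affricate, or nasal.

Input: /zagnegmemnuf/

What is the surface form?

/n/ after /g/ (velar) → [ŋ]
/m/ after /g/ (velar) → [ŋ]
/n/ after /m/ (labial) → [m]

[zagŋegŋemmuf]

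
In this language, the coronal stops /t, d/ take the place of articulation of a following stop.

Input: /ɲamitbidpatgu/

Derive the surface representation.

[ɲamipbibpakgu]

/t/ before /b/ (labial) → [p]
/d/ before /p/ (labial) → [b]
/t/ before /g/ (velar) → [k]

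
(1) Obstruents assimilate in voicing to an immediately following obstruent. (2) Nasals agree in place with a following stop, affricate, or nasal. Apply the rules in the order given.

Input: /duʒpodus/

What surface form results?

[duʃpodus]

Rule 1: /ʒ/ before /p/ (voiceless) → [ʃ]
After rule 1: duʃpodus
Rule 2: no segment meets the rule's conditions; no change.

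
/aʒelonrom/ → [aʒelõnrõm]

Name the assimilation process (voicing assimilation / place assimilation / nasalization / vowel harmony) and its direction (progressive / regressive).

nasalization, regressive

/o/→[õ] /o/→[õ].
Each target copies a feature from the following segment, so the direction is regressive.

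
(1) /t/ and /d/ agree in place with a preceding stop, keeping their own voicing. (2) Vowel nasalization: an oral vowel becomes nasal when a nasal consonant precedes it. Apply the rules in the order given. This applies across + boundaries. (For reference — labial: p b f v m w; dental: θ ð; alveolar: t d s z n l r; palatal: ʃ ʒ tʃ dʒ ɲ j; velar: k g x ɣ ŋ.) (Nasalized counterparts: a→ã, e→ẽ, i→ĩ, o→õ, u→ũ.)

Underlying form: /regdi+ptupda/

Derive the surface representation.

Rule 1: /d/ after /g/ (velar) → [g]
Rule 1: /t/ after /p/ (labial) → [p]
Rule 1: /d/ after /p/ (labial) → [b]
After rule 1: reggi+ppupba
Rule 2: no segment meets the rule's conditions; no change.

[reggi+ppupba]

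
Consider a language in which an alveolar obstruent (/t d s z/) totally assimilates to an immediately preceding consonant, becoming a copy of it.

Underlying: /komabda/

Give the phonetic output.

[komabba]

/d/ after /b/ → [b] (total assimilation)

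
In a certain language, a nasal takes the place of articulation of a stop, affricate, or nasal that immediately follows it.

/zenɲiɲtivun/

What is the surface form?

/n/ before /ɲ/ (palatal) → [ɲ]
/ɲ/ before /t/ (alveolar) → [n]

[zeɲɲintivun]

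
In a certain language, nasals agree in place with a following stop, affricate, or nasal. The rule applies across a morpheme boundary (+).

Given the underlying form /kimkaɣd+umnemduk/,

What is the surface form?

/m/ before /k/ (velar) → [ŋ]
/m/ before /n/ (alveolar) → [n]
/m/ before /d/ (alveolar) → [n]

[kiŋkaɣd+unnenduk]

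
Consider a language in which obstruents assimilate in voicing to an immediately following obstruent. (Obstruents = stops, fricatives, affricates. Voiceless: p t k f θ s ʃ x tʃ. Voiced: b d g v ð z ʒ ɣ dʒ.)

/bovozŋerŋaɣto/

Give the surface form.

[bovozŋerŋaxto]

/ɣ/ before /t/ (voiceless) → [x]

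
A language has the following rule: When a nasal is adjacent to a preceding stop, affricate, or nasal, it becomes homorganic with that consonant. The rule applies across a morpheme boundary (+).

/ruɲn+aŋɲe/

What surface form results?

[ruɲɲ+aŋŋe]

/n/ after /ɲ/ (palatal) → [ɲ]
/ɲ/ after /ŋ/ (velar) → [ŋ]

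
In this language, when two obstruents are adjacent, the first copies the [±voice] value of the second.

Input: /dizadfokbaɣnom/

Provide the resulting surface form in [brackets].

[dizatfogbaɣnom]

/d/ before /f/ (voiceless) → [t]
/k/ before /b/ (voiced) → [g]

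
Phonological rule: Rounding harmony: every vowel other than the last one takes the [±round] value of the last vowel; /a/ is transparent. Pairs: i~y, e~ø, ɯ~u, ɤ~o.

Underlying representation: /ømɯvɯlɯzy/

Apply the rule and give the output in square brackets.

/ɯ/ harmonizes with /y/ ([+round]) → [u]
/ɯ/ harmonizes with /y/ ([+round]) → [u]
/ɯ/ harmonizes with /y/ ([+round]) → [u]

[ømuvuluzy]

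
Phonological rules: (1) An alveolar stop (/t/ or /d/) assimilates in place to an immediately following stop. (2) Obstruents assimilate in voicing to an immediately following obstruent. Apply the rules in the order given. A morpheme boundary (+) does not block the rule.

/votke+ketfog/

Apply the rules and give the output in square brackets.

[vokke+ketfog]

Rule 1: /t/ before /k/ (velar) → [k]
After rule 1: vokke+ketfog
Rule 2: no segment meets the rule's conditions; no change.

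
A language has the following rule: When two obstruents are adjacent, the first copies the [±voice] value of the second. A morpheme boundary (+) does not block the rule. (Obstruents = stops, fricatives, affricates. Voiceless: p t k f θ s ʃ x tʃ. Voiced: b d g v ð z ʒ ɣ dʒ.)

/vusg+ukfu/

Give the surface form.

/s/ before /g/ (voiced) → [z]

[vuzg+ukfu]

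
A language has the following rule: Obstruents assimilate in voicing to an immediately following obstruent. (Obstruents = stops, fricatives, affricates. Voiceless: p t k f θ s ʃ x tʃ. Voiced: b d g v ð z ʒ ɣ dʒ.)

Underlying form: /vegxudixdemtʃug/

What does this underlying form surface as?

/g/ before /x/ (voiceless) → [k]
/x/ before /d/ (voiced) → [ɣ]

[vekxudiɣdemtʃug]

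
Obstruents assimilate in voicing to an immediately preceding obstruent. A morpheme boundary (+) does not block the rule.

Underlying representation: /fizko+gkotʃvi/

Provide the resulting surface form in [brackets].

/k/ after /z/ (voiced) → [g]
/k/ after /g/ (voiced) → [g]
/v/ after /tʃ/ (voiceless) → [f]

[fizgo+ggotʃfi]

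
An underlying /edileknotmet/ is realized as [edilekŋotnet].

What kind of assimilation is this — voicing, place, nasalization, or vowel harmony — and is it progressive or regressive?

place assimilation, progressive

/n/→[ŋ] /m/→[n].
Each target copies a feature from the preceding segment, so the direction is progressive.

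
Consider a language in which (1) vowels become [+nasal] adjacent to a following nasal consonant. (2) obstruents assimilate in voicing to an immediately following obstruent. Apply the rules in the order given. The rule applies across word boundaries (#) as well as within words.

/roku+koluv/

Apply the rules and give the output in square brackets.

[roku+koluv]

Rule 1: no segment meets the rule's conditions; no change.
After rule 1: roku+koluv
Rule 2: no segment meets the rule's conditions; no change.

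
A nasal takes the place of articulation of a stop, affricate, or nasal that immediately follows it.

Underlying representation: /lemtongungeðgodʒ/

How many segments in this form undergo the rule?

/m/ before /t/ (alveolar) → [n]
/n/ before /g/ (velar) → [ŋ]
/n/ before /g/ (velar) → [ŋ]
3 segments change.

3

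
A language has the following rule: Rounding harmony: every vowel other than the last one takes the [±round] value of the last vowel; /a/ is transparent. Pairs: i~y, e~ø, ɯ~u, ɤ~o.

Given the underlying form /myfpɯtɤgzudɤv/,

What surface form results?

[mifpɯtɤgzɯdɤv]

/y/ harmonizes with /ɤ/ ([-round]) → [i]
/u/ harmonizes with /ɤ/ ([-round]) → [ɯ]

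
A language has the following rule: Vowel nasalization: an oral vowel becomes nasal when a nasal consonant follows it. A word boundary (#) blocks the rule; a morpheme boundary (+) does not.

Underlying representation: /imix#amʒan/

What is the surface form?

[ĩmix#ãmʒãn]

/i/ before nasal /m/ → [ĩ]
/a/ before nasal /m/ → [ã]
/a/ before nasal /n/ → [ã]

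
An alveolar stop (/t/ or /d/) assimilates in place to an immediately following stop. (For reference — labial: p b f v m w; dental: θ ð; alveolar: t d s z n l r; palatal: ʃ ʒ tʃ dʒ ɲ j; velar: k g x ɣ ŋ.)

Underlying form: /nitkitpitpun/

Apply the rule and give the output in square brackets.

[nikkippippun]

/t/ before /k/ (velar) → [k]
/t/ before /p/ (labial) → [p]
/t/ before /p/ (labial) → [p]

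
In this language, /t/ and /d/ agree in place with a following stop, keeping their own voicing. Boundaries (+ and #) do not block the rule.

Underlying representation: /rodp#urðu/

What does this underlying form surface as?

[robp#urðu]

/d/ before /p/ (labial) → [b]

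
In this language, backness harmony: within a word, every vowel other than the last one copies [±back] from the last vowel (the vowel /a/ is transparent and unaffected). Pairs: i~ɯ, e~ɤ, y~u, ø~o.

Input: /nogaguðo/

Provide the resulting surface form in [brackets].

[nogaguðo]

no segment meets the rule's conditions; no change.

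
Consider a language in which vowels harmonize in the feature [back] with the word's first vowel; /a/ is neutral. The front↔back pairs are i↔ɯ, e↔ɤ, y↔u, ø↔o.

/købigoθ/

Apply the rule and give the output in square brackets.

[købigøθ]

/o/ harmonizes with /ø/ ([-back]) → [ø]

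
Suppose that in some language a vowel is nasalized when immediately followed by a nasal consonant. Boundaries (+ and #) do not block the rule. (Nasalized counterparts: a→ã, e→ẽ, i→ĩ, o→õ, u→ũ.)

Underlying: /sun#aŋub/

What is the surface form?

[sũn#ãŋub]

/u/ before nasal /n/ → [ũ]
/a/ before nasal /ŋ/ → [ã]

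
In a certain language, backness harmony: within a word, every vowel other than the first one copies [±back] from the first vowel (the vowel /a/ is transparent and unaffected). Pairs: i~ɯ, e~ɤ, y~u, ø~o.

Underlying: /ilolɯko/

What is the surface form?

[ilølikø]

/o/ harmonizes with /i/ ([-back]) → [ø]
/ɯ/ harmonizes with /i/ ([-back]) → [i]
/o/ harmonizes with /i/ ([-back]) → [ø]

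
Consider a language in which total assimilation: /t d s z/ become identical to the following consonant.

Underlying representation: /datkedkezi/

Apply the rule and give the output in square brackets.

/t/ before /k/ → [k] (total assimilation)
/d/ before /k/ → [k] (total assimilation)

[dakkekkezi]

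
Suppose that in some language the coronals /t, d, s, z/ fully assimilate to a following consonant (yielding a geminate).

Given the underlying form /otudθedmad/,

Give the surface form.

/d/ before /θ/ → [θ] (total assimilation)
/d/ before /m/ → [m] (total assimilation)

[otuθθemmad]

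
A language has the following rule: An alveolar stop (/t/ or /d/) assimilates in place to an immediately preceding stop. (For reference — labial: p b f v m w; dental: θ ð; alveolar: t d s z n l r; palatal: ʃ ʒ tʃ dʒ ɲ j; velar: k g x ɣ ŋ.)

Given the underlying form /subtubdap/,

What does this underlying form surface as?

/t/ after /b/ (labial) → [p]
/d/ after /b/ (labial) → [b]

[subpubbap]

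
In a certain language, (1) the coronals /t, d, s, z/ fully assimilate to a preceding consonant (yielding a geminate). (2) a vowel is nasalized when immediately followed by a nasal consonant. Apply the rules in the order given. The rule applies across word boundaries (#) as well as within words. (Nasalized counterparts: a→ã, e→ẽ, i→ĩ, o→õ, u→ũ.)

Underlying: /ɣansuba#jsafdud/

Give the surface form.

[ɣãnnuba#jjaffud]

Rule 1: /s/ after /n/ → [n] (total assimilation)
Rule 1: /s/ after /j/ → [j] (total assimilation)
Rule 1: /d/ after /f/ → [f] (total assimilation)
After rule 1: ɣannuba#jjaffud
Rule 2: /a/ before nasal /n/ → [ã]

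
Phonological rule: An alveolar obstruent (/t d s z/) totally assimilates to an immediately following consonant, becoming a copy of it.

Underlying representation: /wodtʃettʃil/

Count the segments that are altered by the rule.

/d/ before /tʃ/ → [tʃ] (total assimilation)
/t/ before /tʃ/ → [tʃ] (total assimilation)
2 segments change.

2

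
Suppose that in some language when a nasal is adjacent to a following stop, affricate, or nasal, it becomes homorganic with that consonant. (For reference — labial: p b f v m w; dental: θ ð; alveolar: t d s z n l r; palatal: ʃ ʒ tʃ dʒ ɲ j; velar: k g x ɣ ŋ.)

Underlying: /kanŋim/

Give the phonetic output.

[kaŋŋim]

/n/ before /ŋ/ (velar) → [ŋ]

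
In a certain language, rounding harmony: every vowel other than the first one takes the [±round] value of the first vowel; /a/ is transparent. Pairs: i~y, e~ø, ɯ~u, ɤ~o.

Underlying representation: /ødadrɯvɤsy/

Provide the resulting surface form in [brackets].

[ødadruvosy]

/ɯ/ harmonizes with /ø/ ([+round]) → [u]
/ɤ/ harmonizes with /ø/ ([+round]) → [o]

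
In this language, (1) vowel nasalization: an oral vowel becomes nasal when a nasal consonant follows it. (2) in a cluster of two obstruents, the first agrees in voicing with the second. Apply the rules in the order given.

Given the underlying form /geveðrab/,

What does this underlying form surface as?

Rule 1: no segment meets the rule's conditions; no change.
After rule 1: geveðrab
Rule 2: no segment meets the rule's conditions; no change.

[geveðrab]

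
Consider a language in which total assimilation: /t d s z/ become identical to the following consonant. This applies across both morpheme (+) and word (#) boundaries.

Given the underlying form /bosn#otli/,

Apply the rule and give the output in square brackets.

[bonn#olli]

/s/ before /n/ → [n] (total assimilation)
/t/ before /l/ → [l] (total assimilation)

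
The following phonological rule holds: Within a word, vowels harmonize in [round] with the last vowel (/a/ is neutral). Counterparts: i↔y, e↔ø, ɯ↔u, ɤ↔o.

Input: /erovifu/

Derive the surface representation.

[ørovyfu]

/e/ harmonizes with /u/ ([+round]) → [ø]
/i/ harmonizes with /u/ ([+round]) → [y]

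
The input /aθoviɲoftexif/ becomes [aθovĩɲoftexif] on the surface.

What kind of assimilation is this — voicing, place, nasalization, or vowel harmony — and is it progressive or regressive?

/i/→[ĩ].
Each target copies a feature from the following segment, so the direction is regressive.

nasalization, regressive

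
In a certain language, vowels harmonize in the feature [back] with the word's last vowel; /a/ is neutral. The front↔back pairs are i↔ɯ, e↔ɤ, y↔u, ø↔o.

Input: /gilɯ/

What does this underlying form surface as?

[gɯlɯ]

/i/ harmonizes with /ɯ/ ([+back]) → [ɯ]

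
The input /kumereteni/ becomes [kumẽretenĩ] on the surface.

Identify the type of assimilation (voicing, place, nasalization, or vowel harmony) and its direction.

/e/→[ẽ] /i/→[ĩ].
Each target copies a feature from the preceding segment, so the direction is progressive.

nasalization, progressive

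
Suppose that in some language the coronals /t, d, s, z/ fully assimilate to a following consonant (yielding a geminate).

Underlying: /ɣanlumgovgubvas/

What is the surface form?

no segment meets the rule's conditions; no change.

[ɣanlumgovgubvas]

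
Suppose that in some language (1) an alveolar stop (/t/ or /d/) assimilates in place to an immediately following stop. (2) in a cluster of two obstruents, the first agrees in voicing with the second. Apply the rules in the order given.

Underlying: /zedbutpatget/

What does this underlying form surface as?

[zebbuppagget]

Rule 1: /d/ before /b/ (labial) → [b]
Rule 1: /t/ before /p/ (labial) → [p]
Rule 1: /t/ before /g/ (velar) → [k]
After rule 1: zebbuppakget
Rule 2: /k/ before /g/ (voiced) → [g]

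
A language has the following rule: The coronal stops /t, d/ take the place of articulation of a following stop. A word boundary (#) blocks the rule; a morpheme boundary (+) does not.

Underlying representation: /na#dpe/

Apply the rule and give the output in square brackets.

[na#bpe]

/d/ before /p/ (labial) → [b]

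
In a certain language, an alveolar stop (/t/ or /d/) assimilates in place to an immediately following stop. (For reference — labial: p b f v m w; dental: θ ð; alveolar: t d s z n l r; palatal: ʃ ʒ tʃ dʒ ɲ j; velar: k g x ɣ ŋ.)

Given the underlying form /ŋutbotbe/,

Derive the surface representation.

[ŋupbopbe]

/t/ before /b/ (labial) → [p]
/t/ before /b/ (labial) → [p]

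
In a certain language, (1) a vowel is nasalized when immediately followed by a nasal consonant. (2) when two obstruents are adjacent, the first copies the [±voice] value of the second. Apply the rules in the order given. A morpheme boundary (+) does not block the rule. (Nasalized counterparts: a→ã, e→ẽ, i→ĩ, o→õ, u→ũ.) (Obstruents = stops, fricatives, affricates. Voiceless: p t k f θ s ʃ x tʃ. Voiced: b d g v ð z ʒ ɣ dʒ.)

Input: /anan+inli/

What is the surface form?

Rule 1: /a/ before nasal /n/ → [ã]
Rule 1: /a/ before nasal /n/ → [ã]
Rule 1: /i/ before nasal /n/ → [ĩ]
After rule 1: ãnãn+ĩnli
Rule 2: no segment meets the rule's conditions; no change.

[ãnãn+ĩnli]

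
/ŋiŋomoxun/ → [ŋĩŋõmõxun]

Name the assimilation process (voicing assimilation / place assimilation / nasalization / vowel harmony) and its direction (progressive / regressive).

/i/→[ĩ] /o/→[õ] /o/→[õ].
Each target copies a feature from the preceding segment, so the direction is progressive.

nasalization, progressive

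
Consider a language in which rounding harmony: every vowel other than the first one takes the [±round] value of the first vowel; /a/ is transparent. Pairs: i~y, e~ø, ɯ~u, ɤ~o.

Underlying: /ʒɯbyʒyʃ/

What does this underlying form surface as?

[ʒɯbiʒiʃ]

/y/ harmonizes with /ɯ/ ([-round]) → [i]
/y/ harmonizes with /ɯ/ ([-round]) → [i]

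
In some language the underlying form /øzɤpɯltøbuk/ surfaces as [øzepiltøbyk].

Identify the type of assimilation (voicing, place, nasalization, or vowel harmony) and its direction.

vowel harmony, progressive

/ɤ/→[e] /ɯ/→[i] /u/→[y].
Vowels agree with the first vowel, so the harmony is progressive.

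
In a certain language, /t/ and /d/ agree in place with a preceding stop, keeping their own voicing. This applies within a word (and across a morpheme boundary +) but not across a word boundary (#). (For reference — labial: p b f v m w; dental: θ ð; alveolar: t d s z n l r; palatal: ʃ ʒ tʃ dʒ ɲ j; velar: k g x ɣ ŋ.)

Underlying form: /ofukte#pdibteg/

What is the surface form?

[ofukke#pbibpeg]

/t/ after /k/ (velar) → [k]
/d/ after /p/ (labial) → [b]
/t/ after /b/ (labial) → [p]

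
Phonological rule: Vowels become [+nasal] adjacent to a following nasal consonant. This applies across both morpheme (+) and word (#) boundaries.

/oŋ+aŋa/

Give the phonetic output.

[õŋ+ãŋa]

/o/ before nasal /ŋ/ → [õ]
/a/ before nasal /ŋ/ → [ã]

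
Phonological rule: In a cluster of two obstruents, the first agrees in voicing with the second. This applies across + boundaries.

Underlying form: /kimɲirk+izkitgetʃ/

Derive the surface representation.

/z/ before /k/ (voiceless) → [s]
/t/ before /g/ (voiced) → [d]

[kimɲirk+iskidgetʃ]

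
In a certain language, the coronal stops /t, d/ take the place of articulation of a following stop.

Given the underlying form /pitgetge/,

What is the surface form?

[pikgekge]

/t/ before /g/ (velar) → [k]
/t/ before /g/ (velar) → [k]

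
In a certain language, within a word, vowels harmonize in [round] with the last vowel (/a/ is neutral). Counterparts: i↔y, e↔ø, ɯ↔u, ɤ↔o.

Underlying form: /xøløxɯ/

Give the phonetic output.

/ø/ harmonizes with /ɯ/ ([-round]) → [e]
/ø/ harmonizes with /ɯ/ ([-round]) → [e]

[xelexɯ]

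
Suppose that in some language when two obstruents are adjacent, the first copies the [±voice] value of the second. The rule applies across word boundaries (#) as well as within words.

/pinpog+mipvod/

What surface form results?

/p/ before /v/ (voiced) → [b]

[pinpog+mibvod]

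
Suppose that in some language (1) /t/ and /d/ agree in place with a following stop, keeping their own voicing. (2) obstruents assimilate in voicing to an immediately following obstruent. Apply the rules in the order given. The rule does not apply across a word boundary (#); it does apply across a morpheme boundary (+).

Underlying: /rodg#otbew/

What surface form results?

Rule 1: /d/ before /g/ (velar) → [g]
Rule 1: /t/ before /b/ (labial) → [p]
After rule 1: rogg#opbew
Rule 2: /p/ before /b/ (voiced) → [b]

[rogg#obbew]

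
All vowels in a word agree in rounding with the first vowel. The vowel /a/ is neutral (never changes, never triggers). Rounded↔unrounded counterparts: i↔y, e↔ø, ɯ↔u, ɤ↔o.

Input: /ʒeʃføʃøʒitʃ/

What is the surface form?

/ø/ harmonizes with /e/ ([-round]) → [e]
/ø/ harmonizes with /e/ ([-round]) → [e]

[ʒeʃfeʃeʒitʃ]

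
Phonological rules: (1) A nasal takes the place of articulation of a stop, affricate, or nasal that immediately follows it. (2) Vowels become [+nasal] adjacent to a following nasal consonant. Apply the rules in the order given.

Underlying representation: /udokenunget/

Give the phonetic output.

Rule 1: /n/ before /g/ (velar) → [ŋ]
After rule 1: udokenuŋget
Rule 2: /e/ before nasal /n/ → [ẽ]
Rule 2: /u/ before nasal /ŋ/ → [ũ]

[udokẽnũŋget]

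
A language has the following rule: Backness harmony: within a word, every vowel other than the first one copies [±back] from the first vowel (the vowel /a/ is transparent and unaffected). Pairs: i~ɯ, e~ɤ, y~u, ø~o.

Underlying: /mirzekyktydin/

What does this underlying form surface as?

[mirzekyktydin]

no segment meets the rule's conditions; no change.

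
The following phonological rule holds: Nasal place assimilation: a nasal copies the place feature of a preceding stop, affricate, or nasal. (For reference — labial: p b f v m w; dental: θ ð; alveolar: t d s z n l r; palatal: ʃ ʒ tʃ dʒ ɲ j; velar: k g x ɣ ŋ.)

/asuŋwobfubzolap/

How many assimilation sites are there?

0

No segment meets the rule's conditions.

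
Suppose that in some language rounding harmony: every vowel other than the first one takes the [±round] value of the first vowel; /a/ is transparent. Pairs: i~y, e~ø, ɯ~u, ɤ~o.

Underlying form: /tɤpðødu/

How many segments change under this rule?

2

/ø/ harmonizes with /ɤ/ ([-round]) → [e]
/u/ harmonizes with /ɤ/ ([-round]) → [ɯ]
2 segments change.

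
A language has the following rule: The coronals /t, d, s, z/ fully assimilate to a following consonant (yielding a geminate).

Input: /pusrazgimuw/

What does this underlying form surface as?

/s/ before /r/ → [r] (total assimilation)
/z/ before /g/ → [g] (total assimilation)

[purraggimuw]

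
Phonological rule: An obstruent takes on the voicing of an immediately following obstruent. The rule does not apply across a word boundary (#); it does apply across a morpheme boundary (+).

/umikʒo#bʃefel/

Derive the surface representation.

/k/ before /ʒ/ (voiced) → [g]
/b/ before /ʃ/ (voiceless) → [p]

[umigʒo#pʃefel]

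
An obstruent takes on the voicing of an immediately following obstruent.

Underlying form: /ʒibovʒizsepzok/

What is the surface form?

/z/ before /s/ (voiceless) → [s]
/p/ before /z/ (voiced) → [b]

[ʒibovʒissebzok]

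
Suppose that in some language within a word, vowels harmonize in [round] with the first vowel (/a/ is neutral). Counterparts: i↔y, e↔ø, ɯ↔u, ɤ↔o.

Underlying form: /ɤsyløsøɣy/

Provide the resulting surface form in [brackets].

[ɤsileseɣi]

/y/ harmonizes with /ɤ/ ([-round]) → [i]
/ø/ harmonizes with /ɤ/ ([-round]) → [e]
/ø/ harmonizes with /ɤ/ ([-round]) → [e]
/y/ harmonizes with /ɤ/ ([-round]) → [i]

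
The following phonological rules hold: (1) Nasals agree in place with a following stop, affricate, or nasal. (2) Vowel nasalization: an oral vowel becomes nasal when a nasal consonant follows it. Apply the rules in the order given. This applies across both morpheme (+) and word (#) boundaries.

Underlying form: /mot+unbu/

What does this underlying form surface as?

[mot+ũmbu]

Rule 1: /n/ before /b/ (labial) → [m]
After rule 1: mot+umbu
Rule 2: /u/ before nasal /m/ → [ũ]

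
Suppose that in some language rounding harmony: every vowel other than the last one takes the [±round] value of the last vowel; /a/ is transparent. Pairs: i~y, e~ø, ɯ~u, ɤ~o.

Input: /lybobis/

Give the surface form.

/y/ harmonizes with /i/ ([-round]) → [i]
/o/ harmonizes with /i/ ([-round]) → [ɤ]

[libɤbis]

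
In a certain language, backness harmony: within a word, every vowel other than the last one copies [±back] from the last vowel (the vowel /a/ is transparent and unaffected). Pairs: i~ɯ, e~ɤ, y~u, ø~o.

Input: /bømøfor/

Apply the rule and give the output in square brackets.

[bomofor]

/ø/ harmonizes with /o/ ([+back]) → [o]
/ø/ harmonizes with /o/ ([+back]) → [o]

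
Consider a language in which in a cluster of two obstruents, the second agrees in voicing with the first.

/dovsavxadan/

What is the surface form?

/s/ after /v/ (voiced) → [z]
/x/ after /v/ (voiced) → [ɣ]

[dovzavɣadan]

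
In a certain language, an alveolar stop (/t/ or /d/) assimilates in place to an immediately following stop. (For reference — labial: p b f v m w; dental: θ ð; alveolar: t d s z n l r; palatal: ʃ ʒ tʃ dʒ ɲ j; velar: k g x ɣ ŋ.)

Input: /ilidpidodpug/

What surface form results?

/d/ before /p/ (labial) → [b]
/d/ before /p/ (labial) → [b]

[ilibpidobpug]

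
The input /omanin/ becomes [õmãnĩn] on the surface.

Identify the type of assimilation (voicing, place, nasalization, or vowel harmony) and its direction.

/o/→[õ] /a/→[ã] /i/→[ĩ].
Each target copies a feature from the following segment, so the direction is regressive.

nasalization, regressive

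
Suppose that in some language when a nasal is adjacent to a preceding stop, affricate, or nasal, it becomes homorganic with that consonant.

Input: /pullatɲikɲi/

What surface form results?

[pullatnikŋi]

/ɲ/ after /t/ (alveolar) → [n]
/ɲ/ after /k/ (velar) → [ŋ]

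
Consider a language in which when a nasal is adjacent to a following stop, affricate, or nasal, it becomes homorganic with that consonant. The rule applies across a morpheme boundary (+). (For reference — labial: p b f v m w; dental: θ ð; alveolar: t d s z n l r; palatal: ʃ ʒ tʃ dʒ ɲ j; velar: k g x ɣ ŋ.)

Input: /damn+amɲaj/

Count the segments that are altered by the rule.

/m/ before /n/ (alveolar) → [n]
/m/ before /ɲ/ (palatal) → [ɲ]
2 segments change.

2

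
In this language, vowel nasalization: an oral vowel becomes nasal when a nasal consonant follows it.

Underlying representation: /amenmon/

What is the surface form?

[ãmẽnmõn]

/a/ before nasal /m/ → [ã]
/e/ before nasal /n/ → [ẽ]
/o/ before nasal /n/ → [õ]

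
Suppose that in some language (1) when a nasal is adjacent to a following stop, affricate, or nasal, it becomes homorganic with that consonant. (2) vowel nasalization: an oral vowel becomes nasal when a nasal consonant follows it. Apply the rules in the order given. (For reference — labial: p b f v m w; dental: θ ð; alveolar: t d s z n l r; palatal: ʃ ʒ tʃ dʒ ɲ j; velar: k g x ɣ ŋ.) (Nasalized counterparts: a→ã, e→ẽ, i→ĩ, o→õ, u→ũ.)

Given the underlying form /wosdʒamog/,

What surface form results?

Rule 1: no segment meets the rule's conditions; no change.
After rule 1: wosdʒamog
Rule 2: /a/ before nasal /m/ → [ã]

[wosdʒãmog]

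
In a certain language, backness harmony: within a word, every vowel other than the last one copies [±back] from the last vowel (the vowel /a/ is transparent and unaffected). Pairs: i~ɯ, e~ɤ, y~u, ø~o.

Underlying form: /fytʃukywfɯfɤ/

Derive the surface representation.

/y/ harmonizes with /ɤ/ ([+back]) → [u]
/y/ harmonizes with /ɤ/ ([+back]) → [u]

[futʃukuwfɯfɤ]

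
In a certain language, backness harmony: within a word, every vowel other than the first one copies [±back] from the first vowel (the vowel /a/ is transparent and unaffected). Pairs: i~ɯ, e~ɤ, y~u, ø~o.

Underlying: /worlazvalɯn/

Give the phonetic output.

[worlazvalɯn]

no segment meets the rule's conditions; no change.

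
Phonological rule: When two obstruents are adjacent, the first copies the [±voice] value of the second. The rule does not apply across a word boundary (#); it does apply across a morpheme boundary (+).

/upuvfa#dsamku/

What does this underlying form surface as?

/v/ before /f/ (voiceless) → [f]
/d/ before /s/ (voiceless) → [t]

[upuffa#tsamku]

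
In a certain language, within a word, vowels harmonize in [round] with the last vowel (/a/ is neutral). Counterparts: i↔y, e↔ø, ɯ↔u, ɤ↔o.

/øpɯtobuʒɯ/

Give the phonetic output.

/ø/ harmonizes with /ɯ/ ([-round]) → [e]
/o/ harmonizes with /ɯ/ ([-round]) → [ɤ]
/u/ harmonizes with /ɯ/ ([-round]) → [ɯ]

[epɯtɤbɯʒɯ]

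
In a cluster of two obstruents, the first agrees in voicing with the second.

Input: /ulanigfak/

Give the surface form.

/g/ before /f/ (voiceless) → [k]

[ulanikfak]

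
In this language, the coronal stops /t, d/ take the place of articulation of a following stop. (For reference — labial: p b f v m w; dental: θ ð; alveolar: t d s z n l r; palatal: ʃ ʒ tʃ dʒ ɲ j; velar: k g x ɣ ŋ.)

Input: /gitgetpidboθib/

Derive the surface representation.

[gikgeppibboθib]

/t/ before /g/ (velar) → [k]
/t/ before /p/ (labial) → [p]
/d/ before /b/ (labial) → [b]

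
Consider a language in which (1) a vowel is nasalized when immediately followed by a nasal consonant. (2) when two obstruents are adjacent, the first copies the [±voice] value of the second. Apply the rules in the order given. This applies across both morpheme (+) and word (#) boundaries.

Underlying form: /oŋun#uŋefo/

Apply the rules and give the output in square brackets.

Rule 1: /o/ before nasal /ŋ/ → [õ]
Rule 1: /u/ before nasal /n/ → [ũ]
Rule 1: /u/ before nasal /ŋ/ → [ũ]
After rule 1: õŋũn#ũŋefo
Rule 2: no segment meets the rule's conditions; no change.

[õŋũn#ũŋefo]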